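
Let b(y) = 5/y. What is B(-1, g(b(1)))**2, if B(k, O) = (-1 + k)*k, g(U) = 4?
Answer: 4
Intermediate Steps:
B(k, O) = k*(-1 + k)
B(-1, g(b(1)))**2 = (-(-1 - 1))**2 = (-1*(-2))**2 = 2**2 = 4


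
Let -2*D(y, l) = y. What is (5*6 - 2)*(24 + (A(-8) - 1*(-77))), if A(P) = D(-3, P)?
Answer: 2870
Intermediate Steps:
D(y, l) = -y/2
A(P) = 3/2 (A(P) = -½*(-3) = 3/2)
(5*6 - 2)*(24 + (A(-8) - 1*(-77))) = (5*6 - 2)*(24 + (3/2 - 1*(-77))) = (30 - 2)*(24 + (3/2 + 77)) = 28*(24 + 157/2) = 28*(205/2) = 2870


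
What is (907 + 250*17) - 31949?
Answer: -26792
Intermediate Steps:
(907 + 250*17) - 31949 = (907 + 4250) - 31949 = 5157 - 31949 = -26792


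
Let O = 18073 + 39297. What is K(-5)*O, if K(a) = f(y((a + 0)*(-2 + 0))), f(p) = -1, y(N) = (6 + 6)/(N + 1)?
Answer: -57370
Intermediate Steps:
y(N) = 12/(1 + N)
K(a) = -1
O = 57370
K(-5)*O = -1*57370 = -57370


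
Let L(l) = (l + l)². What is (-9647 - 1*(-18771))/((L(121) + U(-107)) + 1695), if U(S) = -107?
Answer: 2281/15038 ≈ 0.15168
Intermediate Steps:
L(l) = 4*l² (L(l) = (2*l)² = 4*l²)
(-9647 - 1*(-18771))/((L(121) + U(-107)) + 1695) = (-9647 - 1*(-18771))/((4*121² - 107) + 1695) = (-9647 + 18771)/((4*14641 - 107) + 1695) = 9124/((58564 - 107) + 1695) = 9124/(58457 + 1695) = 9124/60152 = 9124*(1/60152) = 2281/15038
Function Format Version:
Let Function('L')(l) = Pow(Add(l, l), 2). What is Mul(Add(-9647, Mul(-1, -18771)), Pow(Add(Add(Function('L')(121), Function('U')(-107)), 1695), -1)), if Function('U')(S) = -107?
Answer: Rational(2281, 15038) ≈ 0.15168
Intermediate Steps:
Function('L')(l) = Mul(4, Pow(l, 2)) (Function('L')(l) = Pow(Mul(2, l), 2) = Mul(4, Pow(l, 2)))
Mul(Add(-9647, Mul(-1, -18771)), Pow(Add(Add(Function('L')(121), Function('U')(-107)), 1695), -1)) = Mul(Add(-9647, Mul(-1, -18771)), Pow(Add(Add(Mul(4, Pow(121, 2)), -107), 1695), -1)) = Mul(Add(-9647, 18771), Pow(Add(Add(Mul(4, 14641), -107), 1695), -1)) = Mul(9124, Pow(Add(Add(58564, -107), 1695), -1)) = Mul(9124, Pow(Add(58457, 1695), -1)) = Mul(9124, Pow(60152, -1)) = Mul(9124, Rational(1, 60152)) = Rational(2281, 15038)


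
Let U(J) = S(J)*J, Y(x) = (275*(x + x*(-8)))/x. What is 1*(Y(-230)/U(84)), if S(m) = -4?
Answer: 275/48 ≈ 5.7292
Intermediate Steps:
Y(x) = -1925 (Y(x) = (275*(x - 8*x))/x = (275*(-7*x))/x = (-1925*x)/x = -1925)
U(J) = -4*J
1*(Y(-230)/U(84)) = 1*(-1925/((-4*84))) = 1*(-1925/(-336)) = 1*(-1925*(-1/336)) = 1*(275/48) = 275/48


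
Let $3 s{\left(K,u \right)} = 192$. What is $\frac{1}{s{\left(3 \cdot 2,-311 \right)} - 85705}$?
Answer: $- \frac{1}{85641} \approx -1.1677 \cdot 10^{-5}$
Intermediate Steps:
$s{\left(K,u \right)} = 64$ ($s{\left(K,u \right)} = \frac{1}{3} \cdot 192 = 64$)
$\frac{1}{s{\left(3 \cdot 2,-311 \right)} - 85705} = \frac{1}{64 - 85705} = \frac{1}{-85641} = - \frac{1}{85641}$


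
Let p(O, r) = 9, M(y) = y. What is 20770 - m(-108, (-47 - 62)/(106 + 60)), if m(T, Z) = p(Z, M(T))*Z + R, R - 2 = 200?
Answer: 3415269/166 ≈ 20574.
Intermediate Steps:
R = 202 (R = 2 + 200 = 202)
m(T, Z) = 202 + 9*Z (m(T, Z) = 9*Z + 202 = 202 + 9*Z)
20770 - m(-108, (-47 - 62)/(106 + 60)) = 20770 - (202 + 9*((-47 - 62)/(106 + 60))) = 20770 - (202 + 9*(-109/166)) = 20770 - (202 - 981/166) = 20770 - 1*32551/166 = 20770 - 32551/166 = 3415269/166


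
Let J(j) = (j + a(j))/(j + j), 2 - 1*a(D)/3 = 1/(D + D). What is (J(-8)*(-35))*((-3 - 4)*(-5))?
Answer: -35525/256 ≈ -138.77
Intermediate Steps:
a(D) = 6 - 3/(2*D) (a(D) = 6 - 3/(D + D) = 6 - 3*1/(2*D) = 6 - 3/(2*D))
J(j) = (6 + j - 3/(2*j))/(2*j) (J(j) = (j + (6 - 3/(2*j)))/(j + j) = (6 + j - 3/(2*j))/((2*j)) = (6 + j - 3/(2*j))*(1/(2*j)) = (6 + j - 3/(2*j))/(2*j))
(J(-8)*(-35))*((-3 - 4)*(-5)) = ((½ + 3/(-8) - ¾/(-8)²)*(-35))*((-3 - 4)*(-5)) = ((½ + 3*(-⅛) - ¾*1/64)*(-35))*(-7*(-5)) = ((½ - 3/8 - 3/256)*(-35))*35 = ((29/256)*(-35))*35 = -1015/256*35 = -35525/256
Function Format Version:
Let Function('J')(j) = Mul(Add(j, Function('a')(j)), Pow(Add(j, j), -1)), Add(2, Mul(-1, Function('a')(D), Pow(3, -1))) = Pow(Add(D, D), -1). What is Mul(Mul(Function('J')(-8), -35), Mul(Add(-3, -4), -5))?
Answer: Rational(-35525, 256) ≈ -138.77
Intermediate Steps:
Function('a')(D) = Add(6, Mul(Rational(-3, 2), Pow(D, -1))) (Function('a')(D) = Add(6, Mul(-3, Pow(Add(D, D), -1))) = Add(6, Mul(-3, Pow(Mul(2, D), -1))) = Add(6, Mul(-3, Mul(Rational(1, 2), Pow(D, -1)))) = Add(6, Mul(Rational(-3, 2), Pow(D, -1))))
Function('J')(j) = Mul(Rational(1, 2), Pow(j, -1), Add(6, j, Mul(Rational(-3, 2), Pow(j, -1)))) (Function('J')(j) = Mul(Add(j, Add(6, Mul(Rational(-3, 2), Pow(j, -1)))), Pow(Add(j, j), -1)) = Mul(Add(6, j, Mul(Rational(-3, 2), Pow(j, -1))), Pow(Mul(2, j), -1)) = Mul(Add(6, j, Mul(Rational(-3, 2), Pow(j, -1))), Mul(Rational(1, 2), Pow(j, -1))) = Mul(Rational(1, 2), Pow(j, -1), Add(6, j, Mul(Rational(-3, 2), Pow(j, -1)))))
Mul(Mul(Function('J')(-8), -35), Mul(Add(-3, -4), -5)) = Mul(Mul(Add(Rational(1, 2), Mul(3, Pow(-8, -1)), Mul(Rational(-3, 4), Pow(-8, -2))), -35), Mul(Add(-3, -4), -5)) = Mul(Mul(Add(Rational(1, 2), Mul(3, Rational(-1, 8)), Mul(Rational(-3, 4), Rational(1, 64))), -35), Mul(-7, -5)) = Mul(Mul(Add(Rational(1, 2), Rational(-3, 8), Rational(-3, 256)), -35), 35) = Mul(Mul(Rational(29, 256), -35), 35) = Mul(Rational(-1015, 256), 35) = Rational(-35525, 256)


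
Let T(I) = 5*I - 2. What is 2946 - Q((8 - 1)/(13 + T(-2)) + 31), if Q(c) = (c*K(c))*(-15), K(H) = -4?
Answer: 666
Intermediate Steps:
T(I) = -2 + 5*I
Q(c) = 60*c (Q(c) = (c*(-4))*(-15) = -4*c*(-15) = 60*c)
2946 - Q((8 - 1)/(13 + T(-2)) + 31) = 2946 - 60*((8 - 1)/(13 + (-2 + 5*(-2))) + 31) = 2946 - 60*(7/(13 + (-2 - 10)) + 31) = 2946 - 60*(7/(13 - 12) + 31) = 2946 - 60*(7/1 + 31) = 2946 - 60*(7*1 + 31) = 2946 - 60*(7 + 31) = 2946 - 60*38 = 2946 - 1*2280 = 2946 - 2280 = 666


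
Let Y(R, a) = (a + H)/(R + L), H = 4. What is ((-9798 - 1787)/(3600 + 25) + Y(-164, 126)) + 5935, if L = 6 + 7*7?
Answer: 468666572/79025 ≈ 5930.6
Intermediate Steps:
L = 55 (L = 6 + 49 = 55)
Y(R, a) = (4 + a)/(55 + R) (Y(R, a) = (a + 4)/(R + 55) = (4 + a)/(55 + R))
((-9798 - 1787)/(3600 + 25) + Y(-164, 126)) + 5935 = ((-9798 - 1787)/(3600 + 25) + (4 + 126)/(55 - 164)) + 5935 = (-11585/3625 + 130/(-109)) + 5935 = (-11585*1/3625 - 1/109*130) + 5935 = (-2317/725 - 130/109) + 5935 = -346803/79025 + 5935 = 468666572/79025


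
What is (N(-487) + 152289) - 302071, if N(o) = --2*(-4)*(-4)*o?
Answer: -165366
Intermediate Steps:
N(o) = 32*o (N(o) = -8*(-4)*o = -(-32)*o = 32*o)
(N(-487) + 152289) - 302071 = (32*(-487) + 152289) - 302071 = (-15584 + 152289) - 302071 = 136705 - 302071 = -165366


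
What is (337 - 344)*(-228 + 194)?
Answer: 238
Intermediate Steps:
(337 - 344)*(-228 + 194) = -7*(-34) = 238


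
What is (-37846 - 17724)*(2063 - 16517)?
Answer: 803208780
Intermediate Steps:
(-37846 - 17724)*(2063 - 16517) = -55570*(-14454) = 803208780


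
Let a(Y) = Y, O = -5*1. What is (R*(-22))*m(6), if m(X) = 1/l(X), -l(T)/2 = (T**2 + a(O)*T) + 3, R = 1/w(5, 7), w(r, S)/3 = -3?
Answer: -11/81 ≈ -0.13580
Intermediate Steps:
w(r, S) = -9 (w(r, S) = 3*(-3) = -9)
O = -5
R = -1/9 (R = 1/(-9) = -1/9 ≈ -0.11111)
l(T) = -6 - 2*T**2 + 10*T (l(T) = -2*((T**2 - 5*T) + 3) = -2*(3 + T**2 - 5*T) = -6 - 2*T**2 + 10*T)
m(X) = 1/(-6 - 2*X**2 + 10*X)
(R*(-22))*m(6) = (-1/9*(-22))*(-1/(6 - 10*6 + 2*6**2)) = 22*(-1/(6 - 60 + 2*36))/9 = 22*(-1/(6 - 60 + 72))/9 = 22*(-1/18)/9 = 22*(-1*1/18)/9 = (22/9)*(-1/18) = -11/81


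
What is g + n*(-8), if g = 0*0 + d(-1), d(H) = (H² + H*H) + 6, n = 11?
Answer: -80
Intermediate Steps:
d(H) = 6 + 2*H² (d(H) = (H² + H²) + 6 = 2*H² + 6 = 6 + 2*H²)
g = 8 (g = 0*0 + (6 + 2*(-1)²) = 0 + (6 + 2*1) = 0 + (6 + 2) = 0 + 8 = 8)
g + n*(-8) = 8 + 11*(-8) = 8 - 88 = -80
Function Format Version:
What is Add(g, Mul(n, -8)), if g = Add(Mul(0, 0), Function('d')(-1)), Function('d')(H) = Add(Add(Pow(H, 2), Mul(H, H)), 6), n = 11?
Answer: -80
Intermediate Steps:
Function('d')(H) = Add(6, Mul(2, Pow(H, 2))) (Function('d')(H) = Add(Add(Pow(H, 2), Pow(H, 2)), 6) = Add(Mul(2, Pow(H, 2)), 6) = Add(6, Mul(2, Pow(H, 2))))
g = 8 (g = Add(Mul(0, 0), Add(6, Mul(2, Pow(-1, 2)))) = Add(0, Add(6, Mul(2, 1))) = Add(0, Add(6, 2)) = Add(0, 8) = 8)
Add(g, Mul(n, -8)) = Add(8, Mul(11, -8)) = Add(8, -88) = -80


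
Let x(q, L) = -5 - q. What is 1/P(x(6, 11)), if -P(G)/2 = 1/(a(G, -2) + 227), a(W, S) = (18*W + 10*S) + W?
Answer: 1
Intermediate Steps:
a(W, S) = 10*S + 19*W (a(W, S) = (10*S + 18*W) + W = 10*S + 19*W)
P(G) = -2/(207 + 19*G) (P(G) = -2/((10*(-2) + 19*G) + 227) = -2/((-20 + 19*G) + 227) = -2/(207 + 19*G))
1/P(x(6, 11)) = 1/(-2/(207 + 19*(-5 - 1*6))) = 1/(-2/(207 + 19*(-5 - 6))) = 1/(-2/(207 + 19*(-11))) = 1/(-2/(207 - 209)) = 1/(-2/(-2)) = 1/(-2*(-½)) = 1/1 = 1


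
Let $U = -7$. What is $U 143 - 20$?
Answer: $-1021$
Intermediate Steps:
$U 143 - 20 = \left(-7\right) 143 - 20 = -1001 - 20 = -1021$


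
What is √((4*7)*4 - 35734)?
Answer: 3*I*√3958 ≈ 188.74*I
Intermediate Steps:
√((4*7)*4 - 35734) = √(28*4 - 35734) = √(112 - 35734) = √(-35622) = 3*I*√3958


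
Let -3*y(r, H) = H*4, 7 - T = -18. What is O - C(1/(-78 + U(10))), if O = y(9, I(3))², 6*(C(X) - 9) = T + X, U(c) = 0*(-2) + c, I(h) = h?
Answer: 1157/408 ≈ 2.8358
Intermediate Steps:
T = 25 (T = 7 - 1*(-18) = 7 + 18 = 25)
U(c) = c (U(c) = 0 + c = c)
C(X) = 79/6 + X/6 (C(X) = 9 + (25 + X)/6 = 9 + (25/6 + X/6) = 79/6 + X/6)
y(r, H) = -4*H/3 (y(r, H) = -H*4/3 = -4*H/3)
O = 16 (O = (-4/3*3)² = (-4)² = 16)
O - C(1/(-78 + U(10))) = 16 - (79/6 + 1/(6*(-78 + 10))) = 16 - (79/6 + (⅙)/(-68)) = 16 - (79/6 + (⅙)*(-1/68)) = 16 - (79/6 - 1/408) = 16 - 1*5371/408 = 16 - 5371/408 = 1157/408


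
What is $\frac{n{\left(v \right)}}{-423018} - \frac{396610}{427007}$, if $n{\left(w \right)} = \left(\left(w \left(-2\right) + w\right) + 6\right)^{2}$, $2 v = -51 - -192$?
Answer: $- \frac{75355388823}{80280732056} \approx -0.93865$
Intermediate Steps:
$v = \frac{141}{2}$ ($v = \frac{-51 - -192}{2} = \frac{-51 + 192}{2} = \frac{1}{2} \cdot 141 = \frac{141}{2} \approx 70.5$)
$n{\left(w \right)} = \left(6 - w\right)^{2}$ ($n{\left(w \right)} = \left(\left(- 2 w + w\right) + 6\right)^{2} = \left(- w + 6\right)^{2} = \left(6 - w\right)^{2}$)
$\frac{n{\left(v \right)}}{-423018} - \frac{396610}{427007} = \frac{\left(-6 + \frac{141}{2}\right)^{2}}{-423018} - \frac{396610}{427007} = \left(\frac{129}{2}\right)^{2} \left(- \frac{1}{423018}\right) - \frac{396610}{427007} = \frac{16641}{4} \left(- \frac{1}{423018}\right) - \frac{396610}{427007} = - \frac{1849}{188008} - \frac{396610}{427007} = - \frac{75355388823}{80280732056}$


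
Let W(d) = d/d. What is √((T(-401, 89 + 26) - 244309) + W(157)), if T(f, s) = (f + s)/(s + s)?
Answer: I*√3230989745/115 ≈ 494.28*I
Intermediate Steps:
T(f, s) = (f + s)/(2*s) (T(f, s) = (f + s)/((2*s)) = (f + s)*(1/(2*s)) = (f + s)/(2*s))
W(d) = 1
√((T(-401, 89 + 26) - 244309) + W(157)) = √(((-401 + (89 + 26))/(2*(89 + 26)) - 244309) + 1) = √(((½)*(-401 + 115)/115 - 244309) + 1) = √(((½)*(1/115)*(-286) - 244309) + 1) = √((-143/115 - 244309) + 1) = √(-28095678/115 + 1) = √(-28095563/115) = I*√3230989745/115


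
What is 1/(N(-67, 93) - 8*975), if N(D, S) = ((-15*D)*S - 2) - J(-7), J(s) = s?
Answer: 1/85670 ≈ 1.1673e-5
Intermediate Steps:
N(D, S) = 5 - 15*D*S (N(D, S) = ((-15*D)*S - 2) - 1*(-7) = (-15*D*S - 2) + 7 = (-2 - 15*D*S) + 7 = 5 - 15*D*S)
1/(N(-67, 93) - 8*975) = 1/((5 - 15*(-67)*93) - 8*975) = 1/((5 + 93465) - 7800) = 1/(93470 - 7800) = 1/85670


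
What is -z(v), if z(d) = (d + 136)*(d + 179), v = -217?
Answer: -3078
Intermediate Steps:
z(d) = (136 + d)*(179 + d)
-z(v) = -(24344 + (-217)**2 + 315*(-217)) = -(24344 + 47089 - 68355) = -1*3078 = -3078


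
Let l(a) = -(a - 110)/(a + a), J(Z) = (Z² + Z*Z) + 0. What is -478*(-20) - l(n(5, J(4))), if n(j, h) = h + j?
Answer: 707367/74 ≈ 9559.0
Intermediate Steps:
J(Z) = 2*Z² (J(Z) = (Z² + Z²) + 0 = 2*Z² + 0 = 2*Z²)
l(a) = -(-110 + a)/(2*a)
-478*(-20) - l(n(5, J(4))) = -478*(-20) - (110 - (2*4² + 5))/(2*(2*4² + 5)) = 9560 - (110 - (2*16 + 5))/(2*(2*16 + 5)) = 9560 - (110 - (32 + 5))/(2*(32 + 5)) = 9560 - (110 - 1*37)/(2*37) = 9560 - (110 - 37)/(2*37) = 9560 - 73/(2*37) = 9560 - 1*73/74 = 9560 - 73/74 = 707367/74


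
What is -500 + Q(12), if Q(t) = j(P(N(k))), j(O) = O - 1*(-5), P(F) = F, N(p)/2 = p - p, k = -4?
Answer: -495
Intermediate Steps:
N(p) = 0 (N(p) = 2*(p - p) = 2*0 = 0)
j(O) = 5 + O (j(O) = O + 5 = 5 + O)
Q(t) = 5 (Q(t) = 5 + 0 = 5)
-500 + Q(12) = -500 + 5 = -495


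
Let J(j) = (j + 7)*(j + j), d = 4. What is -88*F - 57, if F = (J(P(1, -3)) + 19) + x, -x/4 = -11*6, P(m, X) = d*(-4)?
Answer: -50305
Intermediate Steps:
P(m, X) = -16 (P(m, X) = 4*(-4) = -16)
x = 264 (x = -(-44)*6 = -4*(-66) = 264)
J(j) = 2*j*(7 + j) (J(j) = (7 + j)*(2*j) = 2*j*(7 + j))
F = 571 (F = (2*(-16)*(7 - 16) + 19) + 264 = (2*(-16)*(-9) + 19) + 264 = (288 + 19) + 264 = 307 + 264 = 571)
-88*F - 57 = -88*571 - 57 = -50248 - 57 = -50305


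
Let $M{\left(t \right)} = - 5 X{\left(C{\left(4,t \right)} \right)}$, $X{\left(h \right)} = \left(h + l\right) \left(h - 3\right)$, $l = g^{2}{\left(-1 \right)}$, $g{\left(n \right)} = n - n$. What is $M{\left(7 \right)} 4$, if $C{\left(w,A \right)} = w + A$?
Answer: $-1760$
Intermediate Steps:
$g{\left(n \right)} = 0$
$C{\left(w,A \right)} = A + w$
$l = 0$ ($l = 0^{2} = 0$)
$X{\left(h \right)} = h \left(-3 + h\right)$ ($X{\left(h \right)} = \left(h + 0\right) \left(h - 3\right) = h \left(-3 + h\right)$)
$M{\left(t \right)} = - 5 \left(1 + t\right) \left(4 + t\right)$ ($M{\left(t \right)} = - 5 \left(t + 4\right) \left(-3 + \left(t + 4\right)\right) = - 5 \left(4 + t\right) \left(-3 + \left(4 + t\right)\right) = - 5 \left(4 + t\right) \left(1 + t\right) = - 5 \left(1 + t\right) \left(4 + t\right)$)
$M{\left(7 \right)} 4 = \left(60 - 5 \left(4 + 7\right)^{2} + 15 \cdot 7\right) 4 = \left(60 - 5 \cdot 11^{2} + 105\right) 4 = \left(60 - 605 + 105\right) 4 = \left(-440\right) 4 = -1760$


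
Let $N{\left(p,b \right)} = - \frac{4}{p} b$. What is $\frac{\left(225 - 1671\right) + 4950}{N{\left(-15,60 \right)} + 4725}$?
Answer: $\frac{3504}{4741} \approx 0.73908$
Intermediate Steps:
$N{\left(p,b \right)} = - \frac{4 b}{p}$
$\frac{\left(225 - 1671\right) + 4950}{N{\left(-15,60 \right)} + 4725} = \frac{\left(225 - 1671\right) + 4950}{\left(-4\right) 60 \frac{1}{-15} + 4725} = \frac{-1446 + 4950}{\left(-4\right) 60 \left(- \frac{1}{15}\right) + 4725} = \frac{3504}{16 + 4725} = \frac{3504}{4741}$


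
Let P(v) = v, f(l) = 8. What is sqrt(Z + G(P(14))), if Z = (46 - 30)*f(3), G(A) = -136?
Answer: 2*I*sqrt(2) ≈ 2.8284*I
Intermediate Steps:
Z = 128 (Z = (46 - 30)*8 = 16*8 = 128)
sqrt(Z + G(P(14))) = sqrt(128 - 136) = sqrt(-8) = 2*I*sqrt(2)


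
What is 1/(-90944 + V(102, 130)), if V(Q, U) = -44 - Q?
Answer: -1/91090 ≈ -1.0978e-5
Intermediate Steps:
1/(-90944 + V(102, 130)) = 1/(-90944 + (-44 - 1*102)) = 1/(-90944 + (-44 - 102)) = 1/(-90944 - 146) = 1/(-91090) = -1/91090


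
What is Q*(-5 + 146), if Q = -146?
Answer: -20586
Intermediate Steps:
Q*(-5 + 146) = -146*(-5 + 146) = -146*141 = -20586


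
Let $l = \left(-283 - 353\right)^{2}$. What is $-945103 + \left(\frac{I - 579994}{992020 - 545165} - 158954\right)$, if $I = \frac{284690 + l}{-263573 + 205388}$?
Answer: $- \frac{28705800787556051}{26000258175} \approx -1.1041 \cdot 10^{6}$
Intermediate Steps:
$l = 404496$ ($l = \left(-636\right)^{2} = 404496$)
$I = - \frac{689186}{58185}$ ($I = \frac{284690 + 404496}{-263573 + 205388} = \frac{689186}{-58185} = 689186 \left(- \frac{1}{58185}\right) = - \frac{689186}{58185} \approx -11.845$)
$-945103 + \left(\frac{I - 579994}{992020 - 545165} - 158954\right) = -945103 - \left(158954 - \frac{- \frac{689186}{58185} - 579994}{992020 - 545165}\right) = -945103 - \left(158954 + \frac{33747640076}{58185 \cdot 446855}\right) = -945103 - \frac{4132878785589026}{26000258175} = - \frac{28705800787556051}{26000258175}$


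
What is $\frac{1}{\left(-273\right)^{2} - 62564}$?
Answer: $\frac{1}{11965} \approx 8.3577 \cdot 10^{-5}$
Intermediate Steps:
$\frac{1}{\left(-273\right)^{2} - 62564} = \frac{1}{74529 - 62564} = \frac{1}{11965}$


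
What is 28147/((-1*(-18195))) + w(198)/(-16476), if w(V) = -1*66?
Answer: 77491807/49963470 ≈ 1.5510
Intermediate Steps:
w(V) = -66
28147/((-1*(-18195))) + w(198)/(-16476) = 28147/((-1*(-18195))) - 66/(-16476) = 28147/18195 - 66*(-1/16476) = 28147*(1/18195) + 11/2746 = 28147/18195 + 11/2746 = 77491807/49963470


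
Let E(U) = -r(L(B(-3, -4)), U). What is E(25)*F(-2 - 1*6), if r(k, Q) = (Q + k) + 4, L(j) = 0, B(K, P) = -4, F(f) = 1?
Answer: -29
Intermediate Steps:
r(k, Q) = 4 + Q + k
E(U) = -4 - U (E(U) = -(4 + U + 0) = -(4 + U) = -4 - U)
E(25)*F(-2 - 1*6) = (-4 - 1*25)*1 = (-4 - 25)*1 = -29*1 = -29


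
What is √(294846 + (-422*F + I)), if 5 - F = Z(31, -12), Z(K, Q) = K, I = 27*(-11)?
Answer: √305521 ≈ 552.74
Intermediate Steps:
I = -297
F = -26 (F = 5 - 1*31 = 5 - 31 = -26)
√(294846 + (-422*F + I)) = √(294846 + (-422*(-26) - 297)) = √(294846 + (10972 - 297)) = √(294846 + 10675) = √305521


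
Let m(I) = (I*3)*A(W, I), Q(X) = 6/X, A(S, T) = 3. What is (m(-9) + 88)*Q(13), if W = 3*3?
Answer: 42/13 ≈ 3.2308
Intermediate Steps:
W = 9
m(I) = 9*I (m(I) = (I*3)*3 = (3*I)*3 = 9*I)
(m(-9) + 88)*Q(13) = (9*(-9) + 88)*(6/13) = (-81 + 88)*(6*(1/13)) = 7*(6/13) = 42/13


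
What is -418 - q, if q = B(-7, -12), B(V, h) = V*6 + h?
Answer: -364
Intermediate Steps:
B(V, h) = h + 6*V (B(V, h) = 6*V + h = h + 6*V)
q = -54 (q = -12 + 6*(-7) = -12 - 42 = -54)
-418 - q = -418 - 1*(-54) = -418 + 54 = -364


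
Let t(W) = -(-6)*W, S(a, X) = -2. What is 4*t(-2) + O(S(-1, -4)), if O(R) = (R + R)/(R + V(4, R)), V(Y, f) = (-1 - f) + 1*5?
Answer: -49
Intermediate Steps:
V(Y, f) = 4 - f (V(Y, f) = (-1 - f) + 5 = 4 - f)
t(W) = 6*W
O(R) = R/2 (O(R) = (R + R)/(R + (4 - R)) = (2*R)/4 = (2*R)*(¼) = R/2)
4*t(-2) + O(S(-1, -4)) = 4*(6*(-2)) + (½)*(-2) = 4*(-12) - 1 = -48 - 1 = -49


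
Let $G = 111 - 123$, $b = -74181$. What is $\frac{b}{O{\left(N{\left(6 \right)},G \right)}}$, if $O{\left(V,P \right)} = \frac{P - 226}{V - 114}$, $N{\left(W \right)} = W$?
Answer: $- \frac{4005774}{119} \approx -33662.0$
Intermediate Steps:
$G = -12$ ($G = 111 - 123 = -12$)
$O{\left(V,P \right)} = \frac{-226 + P}{-114 + V}$
$\frac{b}{O{\left(N{\left(6 \right)},G \right)}} = - \frac{74181}{\frac{1}{-114 + 6} \left(-226 - 12\right)} = - \frac{74181}{\frac{1}{-108} \left(-238\right)} = - \frac{74181}{\left(- \frac{1}{108}\right) \left(-238\right)} = - \frac{74181}{\frac{119}{54}} = \left(-74181\right) \frac{54}{119} = - \frac{4005774}{119}$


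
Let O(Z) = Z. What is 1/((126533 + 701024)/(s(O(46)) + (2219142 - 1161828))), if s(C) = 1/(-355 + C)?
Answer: 326710025/255715113 ≈ 1.2776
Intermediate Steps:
1/((126533 + 701024)/(s(O(46)) + (2219142 - 1161828))) = 1/((126533 + 701024)/(1/(-355 + 46) + (2219142 - 1161828))) = 1/(827557/(1/(-309) + 1057314)) = 1/(827557/(-1/309 + 1057314)) = 1/(827557/(326710025/309)) = 1/(827557*(309/326710025)) = 1/(255715113/326710025) = 326710025/255715113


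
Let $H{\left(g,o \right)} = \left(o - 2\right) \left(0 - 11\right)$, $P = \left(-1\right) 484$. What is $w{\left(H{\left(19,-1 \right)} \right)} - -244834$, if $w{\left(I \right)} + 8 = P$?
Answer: $244342$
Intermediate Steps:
$P = -484$
$H{\left(g,o \right)} = 22 - 11 o$ ($H{\left(g,o \right)} = \left(-2 + o\right) \left(-11\right) = 22 - 11 o$)
$w{\left(I \right)} = -492$ ($w{\left(I \right)} = -8 - 484 = -492$)
$w{\left(H{\left(19,-1 \right)} \right)} - -244834 = -492 - -244834 = -492 + 244834 = 244342$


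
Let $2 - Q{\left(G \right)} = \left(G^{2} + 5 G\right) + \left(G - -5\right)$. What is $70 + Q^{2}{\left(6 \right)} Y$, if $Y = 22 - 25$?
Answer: $-16805$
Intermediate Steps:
$Y = -3$
$Q{\left(G \right)} = -3 - G^{2} - 6 G$ ($Q{\left(G \right)} = 2 - \left(\left(G^{2} + 5 G\right) + \left(G - -5\right)\right) = 2 - \left(\left(G^{2} + 5 G\right) + \left(G + 5\right)\right) = 2 - \left(\left(G^{2} + 5 G\right) + \left(5 + G\right)\right) = 2 - \left(5 + G^{2} + 6 G\right) = -3 - G^{2} - 6 G$)
$70 + Q^{2}{\left(6 \right)} Y = 70 + \left(-3 - 6^{2} - 36\right)^{2} \left(-3\right) = 70 + \left(-3 - 36 - 36\right)^{2} \left(-3\right) = 70 + \left(-75\right)^{2} \left(-3\right) = 70 + 5625 \left(-3\right) = 70 - 16875 = -16805$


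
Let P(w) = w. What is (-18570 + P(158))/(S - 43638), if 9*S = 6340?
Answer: 82854/193201 ≈ 0.42885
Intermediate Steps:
S = 6340/9 (S = (⅑)*6340 = 6340/9 ≈ 704.44)
(-18570 + P(158))/(S - 43638) = (-18570 + 158)/(6340/9 - 43638) = -18412/(-386402/9) = -18412*(-9/386402) = 82854/193201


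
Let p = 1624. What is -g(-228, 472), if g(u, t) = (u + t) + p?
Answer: -1868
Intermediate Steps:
g(u, t) = 1624 + t + u (g(u, t) = (u + t) + 1624 = (t + u) + 1624 = 1624 + t + u)
-g(-228, 472) = -(1624 + 472 - 228) = -1*1868 = -1868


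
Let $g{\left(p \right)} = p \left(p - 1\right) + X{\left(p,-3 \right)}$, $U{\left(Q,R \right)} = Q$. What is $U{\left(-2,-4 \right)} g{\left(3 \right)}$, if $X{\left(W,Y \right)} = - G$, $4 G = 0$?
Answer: $-12$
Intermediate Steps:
$G = 0$ ($G = \frac{1}{4} \cdot 0 = 0$)
$X{\left(W,Y \right)} = 0$ ($X{\left(W,Y \right)} = \left(-1\right) 0 = 0$)
$g{\left(p \right)} = p \left(-1 + p\right)$ ($g{\left(p \right)} = p \left(p - 1\right) + 0 = p \left(-1 + p\right) + 0 = p \left(-1 + p\right)$)
$U{\left(-2,-4 \right)} g{\left(3 \right)} = - 2 \cdot 3 \left(-1 + 3\right) = - 2 \cdot 3 \cdot 2 = \left(-2\right) 6 = -12$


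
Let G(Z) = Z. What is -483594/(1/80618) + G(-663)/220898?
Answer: -506589035909487/12994 ≈ -3.8986e+10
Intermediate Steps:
-483594/(1/80618) + G(-663)/220898 = -483594/(1/80618) - 663/220898 = -483594/1/80618 - 663*1/220898 = -483594*80618 - 39/12994 = -38986381092 - 39/12994 = -506589035909487/12994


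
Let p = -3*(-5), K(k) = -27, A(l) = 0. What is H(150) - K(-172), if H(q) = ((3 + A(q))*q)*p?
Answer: 6777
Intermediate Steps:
p = 15
H(q) = 45*q (H(q) = ((3 + 0)*q)*15 = (3*q)*15 = 45*q)
H(150) - K(-172) = 45*150 - 1*(-27) = 6750 + 27 = 6777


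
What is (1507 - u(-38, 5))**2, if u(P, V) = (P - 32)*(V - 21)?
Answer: 149769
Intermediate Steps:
u(P, V) = (-32 + P)*(-21 + V)
(1507 - u(-38, 5))**2 = (1507 - (672 - 32*5 - 21*(-38) - 38*5))**2 = (1507 - (672 - 160 + 798 - 190))**2 = (1507 - 1*1120)**2 = (1507 - 1120)**2 = 387**2 = 149769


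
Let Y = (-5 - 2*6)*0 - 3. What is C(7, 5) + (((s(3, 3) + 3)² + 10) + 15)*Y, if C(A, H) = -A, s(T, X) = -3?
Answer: -82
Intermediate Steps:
Y = -3 (Y = (-5 - 12)*0 - 3 = -17*0 - 3 = 0 - 3 = -3)
C(7, 5) + (((s(3, 3) + 3)² + 10) + 15)*Y = -1*7 + (((-3 + 3)² + 10) + 15)*(-3) = -7 + ((0² + 10) + 15)*(-3) = -7 + ((0 + 10) + 15)*(-3) = -7 + (10 + 15)*(-3) = -7 + 25*(-3) = -7 - 75 = -82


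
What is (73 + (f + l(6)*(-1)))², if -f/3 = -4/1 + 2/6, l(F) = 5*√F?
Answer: 7206 - 840*√6 ≈ 5148.4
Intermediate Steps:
f = 11 (f = -3*(-4/1 + 2/6) = -3*(-4*1 + 2*(⅙)) = -3*(-4 + ⅓) = -3*(-11/3) = 11)
(73 + (f + l(6)*(-1)))² = (73 + (11 + (5*√6)*(-1)))² = (73 + (11 - 5*√6))² = (84 - 5*√6)²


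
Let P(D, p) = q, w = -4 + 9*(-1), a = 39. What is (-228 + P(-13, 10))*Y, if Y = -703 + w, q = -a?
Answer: 191172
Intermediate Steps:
w = -13 (w = -4 - 9 = -13)
q = -39 (q = -1*39 = -39)
P(D, p) = -39
Y = -716 (Y = -703 - 13 = -716)
(-228 + P(-13, 10))*Y = (-228 - 39)*(-716) = -267*(-716) = 191172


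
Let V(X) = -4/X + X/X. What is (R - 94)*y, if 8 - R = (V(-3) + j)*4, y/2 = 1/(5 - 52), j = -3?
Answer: 500/141 ≈ 3.5461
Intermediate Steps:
V(X) = 1 - 4/X (V(X) = -4/X + 1 = 1 - 4/X)
y = -2/47 (y = 2/(5 - 52) = 2/(-47) = 2*(-1/47) = -2/47 ≈ -0.042553)
R = 32/3 (R = 8 - ((-4 - 3)/(-3) - 3)*4 = 8 - (-⅓*(-7) - 3)*4 = 8 - (7/3 - 3)*4 = 8 - (-2)*4/3 = 8 - 1*(-8/3) = 8 + 8/3 = 32/3 ≈ 10.667)
(R - 94)*y = (32/3 - 94)*(-2/47) = -250/3*(-2/47) = 500/141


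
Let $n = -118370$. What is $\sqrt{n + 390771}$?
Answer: $\sqrt{272401} \approx 521.92$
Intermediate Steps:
$\sqrt{n + 390771} = \sqrt{-118370 + 390771} = \sqrt{272401}$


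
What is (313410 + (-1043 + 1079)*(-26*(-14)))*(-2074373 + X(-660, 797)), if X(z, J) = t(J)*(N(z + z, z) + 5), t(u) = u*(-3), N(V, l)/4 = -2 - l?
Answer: -2736004472160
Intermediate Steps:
N(V, l) = -8 - 4*l (N(V, l) = 4*(-2 - l) = -8 - 4*l)
t(u) = -3*u
X(z, J) = -3*J*(-3 - 4*z) (X(z, J) = (-3*J)*((-8 - 4*z) + 5) = (-3*J)*(-3 - 4*z) = -3*J*(-3 - 4*z))
(313410 + (-1043 + 1079)*(-26*(-14)))*(-2074373 + X(-660, 797)) = (313410 + (-1043 + 1079)*(-26*(-14)))*(-2074373 + 3*797*(3 + 4*(-660))) = (313410 + 36*364)*(-2074373 + 3*797*(3 - 2640)) = (313410 + 13104)*(-2074373 + 3*797*(-2637)) = 326514*(-2074373 - 6305067) = 326514*(-8379440) = -2736004472160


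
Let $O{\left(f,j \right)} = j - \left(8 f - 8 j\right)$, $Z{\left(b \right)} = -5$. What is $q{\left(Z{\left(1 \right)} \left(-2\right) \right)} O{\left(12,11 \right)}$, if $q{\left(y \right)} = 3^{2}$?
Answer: $27$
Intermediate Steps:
$q{\left(y \right)} = 9$
$O{\left(f,j \right)} = - 8 f + 9 j$ ($O{\left(f,j \right)} = j - \left(- 8 j + 8 f\right) = - 8 f + 9 j$)
$q{\left(Z{\left(1 \right)} \left(-2\right) \right)} O{\left(12,11 \right)} = 9 \left(\left(-8\right) 12 + 9 \cdot 11\right) = 9 \left(-96 + 99\right) = 9 \cdot 3 = 27$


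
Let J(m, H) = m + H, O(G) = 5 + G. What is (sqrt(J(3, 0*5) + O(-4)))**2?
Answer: 4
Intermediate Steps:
J(m, H) = H + m
(sqrt(J(3, 0*5) + O(-4)))**2 = (sqrt((0*5 + 3) + (5 - 4)))**2 = (sqrt((0 + 3) + 1))**2 = (sqrt(3 + 1))**2 = (sqrt(4))**2 = 2**2 = 4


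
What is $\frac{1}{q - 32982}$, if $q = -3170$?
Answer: $- \frac{1}{36152} \approx -2.7661 \cdot 10^{-5}$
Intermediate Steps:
$\frac{1}{q - 32982} = \frac{1}{-3170 - 32982} = \frac{1}{-36152} = - \frac{1}{36152}$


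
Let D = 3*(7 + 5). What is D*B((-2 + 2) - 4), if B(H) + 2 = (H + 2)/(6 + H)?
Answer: -108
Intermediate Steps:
D = 36 (D = 3*12 = 36)
B(H) = -2 + (2 + H)/(6 + H) (B(H) = -2 + (H + 2)/(6 + H) = -2 + (2 + H)/(6 + H))
D*B((-2 + 2) - 4) = 36*((-10 - ((-2 + 2) - 4))/(6 + ((-2 + 2) - 4))) = 36*((-10 - (0 - 4))/(6 + (0 - 4))) = 36*((-10 - 1*(-4))/(6 - 4)) = 36*((-10 + 4)/2) = 36*((½)*(-6)) = 36*(-3) = -108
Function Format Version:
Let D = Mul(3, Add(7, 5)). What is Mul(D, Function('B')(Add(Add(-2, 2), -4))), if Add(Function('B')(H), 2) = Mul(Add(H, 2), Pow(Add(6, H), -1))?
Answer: -108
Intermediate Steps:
D = 36 (D = Mul(3, 12) = 36)
Function('B')(H) = Add(-2, Mul(Pow(Add(6, H), -1), Add(2, H))) (Function('B')(H) = Add(-2, Mul(Add(H, 2), Pow(Add(6, H), -1))) = Add(-2, Mul(Add(2, H), Pow(Add(6, H), -1))) = Add(-2, Mul(Pow(Add(6, H), -1), Add(2, H))))
Mul(D, Function('B')(Add(Add(-2, 2), -4))) = Mul(36, Mul(Pow(Add(6, Add(Add(-2, 2), -4)), -1), Add(-10, Mul(-1, Add(Add(-2, 2), -4))))) = Mul(36, Mul(Pow(Add(6, Add(0, -4)), -1), Add(-10, Mul(-1, Add(0, -4))))) = Mul(36, Mul(Pow(Add(6, -4), -1), Add(-10, Mul(-1, -4)))) = Mul(36, Mul(Pow(2, -1), Add(-10, 4))) = Mul(36, Mul(Rational(1, 2), -6)) = Mul(36, -3) = -108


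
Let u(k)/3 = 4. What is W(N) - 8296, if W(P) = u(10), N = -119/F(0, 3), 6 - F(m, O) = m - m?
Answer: -8284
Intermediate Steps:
F(m, O) = 6 (F(m, O) = 6 - (m - m) = 6 - 1*0 = 6 + 0 = 6)
u(k) = 12 (u(k) = 3*4 = 12)
N = -119/6 ≈ -19.833
W(P) = 12
W(N) - 8296 = 12 - 8296 = -8284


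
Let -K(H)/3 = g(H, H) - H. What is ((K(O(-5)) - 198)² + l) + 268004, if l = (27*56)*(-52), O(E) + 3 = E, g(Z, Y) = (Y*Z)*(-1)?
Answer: 190280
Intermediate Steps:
g(Z, Y) = -Y*Z
O(E) = -3 + E
K(H) = 3*H + 3*H² (K(H) = -3*(-H*H - H) = -3*(-H² - H) = -3*(-H - H²) = 3*H + 3*H²)
l = -78624 (l = 1512*(-52) = -78624)
((K(O(-5)) - 198)² + l) + 268004 = ((3*(-3 - 5)*(1 + (-3 - 5)) - 198)² - 78624) + 268004 = ((3*(-8)*(1 - 8) - 198)² - 78624) + 268004 = ((3*(-8)*(-7) - 198)² - 78624) + 268004 = ((168 - 198)² - 78624) + 268004 = ((-30)² - 78624) + 268004 = (900 - 78624) + 268004 = -77724 + 268004 = 190280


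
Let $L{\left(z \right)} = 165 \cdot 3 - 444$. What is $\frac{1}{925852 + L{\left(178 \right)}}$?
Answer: $\frac{1}{925903} \approx 1.08 \cdot 10^{-6}$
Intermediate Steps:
$L{\left(z \right)} = 51$ ($L{\left(z \right)} = 495 - 444 = 51$)
$\frac{1}{925852 + L{\left(178 \right)}} = \frac{1}{925852 + 51} = \frac{1}{925903}$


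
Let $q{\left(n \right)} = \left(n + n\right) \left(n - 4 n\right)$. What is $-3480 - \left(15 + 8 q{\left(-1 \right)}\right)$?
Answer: $-3447$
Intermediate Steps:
$q{\left(n \right)} = - 6 n^{2}$ ($q{\left(n \right)} = 2 n \left(- 3 n\right) = - 6 n^{2}$)
$-3480 - \left(15 + 8 q{\left(-1 \right)}\right) = -3480 - \left(15 + 8 \left(- 6 \left(-1\right)^{2}\right)\right) = -3480 - \left(15 + 8 \left(\left(-6\right) 1\right)\right) = -3480 - -33 = -3480 + \left(-15 + 48\right) = -3480 + 33 = -3447$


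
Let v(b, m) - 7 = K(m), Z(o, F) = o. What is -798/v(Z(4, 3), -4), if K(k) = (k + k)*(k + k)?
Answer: -798/71 ≈ -11.239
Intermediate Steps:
K(k) = 4*k**2 (K(k) = (2*k)*(2*k) = 4*k**2)
v(b, m) = 7 + 4*m**2
-798/v(Z(4, 3), -4) = -798/(7 + 4*(-4)**2) = -798/(7 + 4*16) = -798/(7 + 64) = -798/71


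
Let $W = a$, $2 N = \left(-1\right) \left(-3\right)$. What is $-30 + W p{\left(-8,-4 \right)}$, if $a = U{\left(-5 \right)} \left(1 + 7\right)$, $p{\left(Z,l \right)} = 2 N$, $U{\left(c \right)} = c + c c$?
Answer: $450$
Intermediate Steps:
$N = \frac{3}{2}$ ($N = \frac{\left(-1\right) \left(-3\right)}{2} = \frac{1}{2} \cdot 3 = \frac{3}{2} \approx 1.5$)
$U{\left(c \right)} = c + c^{2}$
$p{\left(Z,l \right)} = 3$ ($p{\left(Z,l \right)} = 2 \cdot \frac{3}{2} = 3$)
$a = 160$ ($a = - 5 \left(1 - 5\right) \left(1 + 7\right) = \left(-5\right) \left(-4\right) 8 = 20 \cdot 8 = 160$)
$W = 160$
$-30 + W p{\left(-8,-4 \right)} = -30 + 160 \cdot 3 = -30 + 480 = 450$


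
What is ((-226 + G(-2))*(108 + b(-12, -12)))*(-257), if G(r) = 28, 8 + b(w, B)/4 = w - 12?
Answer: -1017720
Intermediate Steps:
b(w, B) = -80 + 4*w (b(w, B) = -32 + 4*(w - 12) = -32 + 4*(-12 + w) = -32 + (-48 + 4*w) = -80 + 4*w)
((-226 + G(-2))*(108 + b(-12, -12)))*(-257) = ((-226 + 28)*(108 + (-80 + 4*(-12))))*(-257) = -198*(108 + (-80 - 48))*(-257) = -198*(108 - 128)*(-257) = -198*(-20)*(-257) = 3960*(-257) = -1017720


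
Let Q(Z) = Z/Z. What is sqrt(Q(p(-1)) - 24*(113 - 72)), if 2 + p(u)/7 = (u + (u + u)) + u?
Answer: I*sqrt(983) ≈ 31.353*I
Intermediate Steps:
p(u) = -14 + 28*u (p(u) = -14 + 7*((u + (u + u)) + u) = -14 + 7*((u + 2*u) + u) = -14 + 7*(3*u + u) = -14 + 7*(4*u) = -14 + 28*u)
Q(Z) = 1
sqrt(Q(p(-1)) - 24*(113 - 72)) = sqrt(1 - 24*(113 - 72)) = sqrt(1 - 24*41) = sqrt(1 - 984) = sqrt(-983) = I*sqrt(983)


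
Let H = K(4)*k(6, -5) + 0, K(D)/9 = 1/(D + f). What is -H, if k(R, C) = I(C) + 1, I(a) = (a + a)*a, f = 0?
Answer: -459/4 ≈ -114.75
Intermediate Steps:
I(a) = 2*a² (I(a) = (2*a)*a = 2*a²)
k(R, C) = 1 + 2*C² (k(R, C) = 2*C² + 1 = 1 + 2*C²)
K(D) = 9/D (K(D) = 9/(D + 0) = 9/D)
H = 459/4 (H = (9/4)*(1 + 2*(-5)²) + 0 = (9*(¼))*(1 + 2*25) + 0 = 9*(1 + 50)/4 + 0 = (9/4)*51 + 0 = 459/4 + 0 = 459/4 ≈ 114.75)
-H = -1*459/4 = -459/4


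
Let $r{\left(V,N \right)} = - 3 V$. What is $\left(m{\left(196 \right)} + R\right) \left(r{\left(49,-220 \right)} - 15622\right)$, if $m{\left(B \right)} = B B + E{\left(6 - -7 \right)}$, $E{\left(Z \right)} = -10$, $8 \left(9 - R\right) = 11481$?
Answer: $- \frac{4665085191}{8} \approx -5.8314 \cdot 10^{8}$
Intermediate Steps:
$R = - \frac{11409}{8}$ ($R = 9 - \frac{11481}{8} = - \frac{11409}{8} \approx -1426.1$)
$m{\left(B \right)} = -10 + B^{2}$ ($m{\left(B \right)} = B B - 10 = B^{2} - 10 = -10 + B^{2}$)
$\left(m{\left(196 \right)} + R\right) \left(r{\left(49,-220 \right)} - 15622\right) = \left(\left(-10 + 196^{2}\right) - \frac{11409}{8}\right) \left(\left(-3\right) 49 - 15622\right) = \left(\left(-10 + 38416\right) - \frac{11409}{8}\right) \left(-147 - 15622\right) = \left(38406 - \frac{11409}{8}\right) \left(-15769\right) = \frac{295839}{8} \left(-15769\right) = - \frac{4665085191}{8}$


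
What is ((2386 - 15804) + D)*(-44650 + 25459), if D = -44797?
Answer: 1117204065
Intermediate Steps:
((2386 - 15804) + D)*(-44650 + 25459) = ((2386 - 15804) - 44797)*(-44650 + 25459) = (-13418 - 44797)*(-19191) = -58215*(-19191) = 1117204065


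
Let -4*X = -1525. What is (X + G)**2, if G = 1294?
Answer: 44903401/16 ≈ 2.8065e+6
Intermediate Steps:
X = 1525/4 (X = -1/4*(-1525) = 1525/4 ≈ 381.25)
(X + G)**2 = (1525/4 + 1294)**2 = (6701/4)**2 = 44903401/16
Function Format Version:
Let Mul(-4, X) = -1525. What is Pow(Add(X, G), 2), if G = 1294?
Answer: Rational(44903401, 16) ≈ 2.8065e+6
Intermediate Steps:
X = Rational(1525, 4) (X = Mul(Rational(-1, 4), -1525) = Rational(1525, 4) ≈ 381.25)
Pow(Add(X, G), 2) = Pow(Add(Rational(1525, 4), 1294), 2) = Pow(Rational(6701, 4), 2) = Rational(44903401, 16)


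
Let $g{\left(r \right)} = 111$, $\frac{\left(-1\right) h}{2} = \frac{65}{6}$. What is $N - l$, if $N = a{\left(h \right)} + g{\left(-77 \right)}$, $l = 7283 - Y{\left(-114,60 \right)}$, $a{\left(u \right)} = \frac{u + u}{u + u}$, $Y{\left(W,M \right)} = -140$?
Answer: $-7311$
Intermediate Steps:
$h = - \frac{65}{3}$ ($h = - 2 \cdot \frac{65}{6} = - 2 \cdot 65 \cdot \frac{1}{6} = \left(-2\right) \frac{65}{6} = - \frac{65}{3} \approx -21.667$)
$a{\left(u \right)} = 1$ ($a{\left(u \right)} = \frac{2 u}{2 u} = 2 u \frac{1}{2 u} = 1$)
$l = 7423$ ($l = 7283 - -140 = 7283 + 140 = 7423$)
$N = 112$ ($N = 1 + 111 = 112$)
$N - l = 112 - 7423 = -7311$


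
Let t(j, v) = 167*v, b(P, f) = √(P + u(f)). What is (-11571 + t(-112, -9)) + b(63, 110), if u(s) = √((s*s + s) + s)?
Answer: -13074 + √(63 + 4*√770) ≈ -13061.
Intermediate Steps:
u(s) = √(s² + 2*s) (u(s) = √((s² + s) + s) = √((s + s²) + s) = √(s² + 2*s))
b(P, f) = √(P + √(f*(2 + f)))
(-11571 + t(-112, -9)) + b(63, 110) = (-11571 + 167*(-9)) + √(63 + √(110*(2 + 110))) = (-11571 - 1503) + √(63 + √(110*112)) = -13074 + √(63 + √12320) = -13074 + √(63 + 4*√770)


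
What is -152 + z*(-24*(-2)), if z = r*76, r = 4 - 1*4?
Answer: -152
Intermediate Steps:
r = 0 (r = 4 - 4 = 0)
z = 0 (z = 0*76 = 0)
-152 + z*(-24*(-2)) = -152 + 0*(-24*(-2)) = -152 + 0*48 = -152 + 0 = -152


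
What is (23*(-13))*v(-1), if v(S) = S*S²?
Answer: 299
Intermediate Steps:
v(S) = S³
(23*(-13))*v(-1) = (23*(-13))*(-1)³ = -299*(-1) = 299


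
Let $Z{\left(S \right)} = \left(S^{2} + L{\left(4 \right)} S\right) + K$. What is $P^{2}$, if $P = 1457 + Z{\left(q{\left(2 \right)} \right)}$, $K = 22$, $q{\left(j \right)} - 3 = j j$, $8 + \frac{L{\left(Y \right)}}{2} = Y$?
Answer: $2166784$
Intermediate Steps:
$L{\left(Y \right)} = -16 + 2 Y$
$q{\left(j \right)} = 3 + j^{2}$ ($q{\left(j \right)} = 3 + j j = 3 + j^{2}$)
$Z{\left(S \right)} = 22 + S^{2} - 8 S$ ($Z{\left(S \right)} = \left(S^{2} + \left(-16 + 2 \cdot 4\right) S\right) + 22 = \left(S^{2} + \left(-16 + 8\right) S\right) + 22 = \left(S^{2} - 8 S\right) + 22 = 22 + S^{2} - 8 S$)
$P = 1472$ ($P = 1457 + \left(22 + \left(3 + 2^{2}\right)^{2} - 8 \left(3 + 2^{2}\right)\right) = 1457 + \left(22 + \left(3 + 4\right)^{2} - 8 \left(3 + 4\right)\right) = 1457 + \left(22 + 7^{2} - 56\right) = 1457 + \left(22 + 49 - 56\right) = 1457 + 15 = 1472$)
$P^{2} = 1472^{2} = 2166784$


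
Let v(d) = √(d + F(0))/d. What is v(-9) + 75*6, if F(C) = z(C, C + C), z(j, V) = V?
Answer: 450 - I/3 ≈ 450.0 - 0.33333*I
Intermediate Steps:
F(C) = 2*C (F(C) = C + C = 2*C)
v(d) = d^(-½) (v(d) = √(d + 2*0)/d = √(d + 0)/d = √d/d = d^(-½))
v(-9) + 75*6 = (-9)^(-½) + 75*6 = -I/3 + 450 = 450 - I/3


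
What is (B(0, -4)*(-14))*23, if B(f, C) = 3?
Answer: -966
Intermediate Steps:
(B(0, -4)*(-14))*23 = (3*(-14))*23 = -42*23 = -966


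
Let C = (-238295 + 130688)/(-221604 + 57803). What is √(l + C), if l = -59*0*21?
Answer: √17626134207/163801 ≈ 0.81052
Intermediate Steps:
C = 107607/163801 (C = -107607/(-163801) = -107607*(-1/163801) = 107607/163801 ≈ 0.65694)
l = 0 (l = 0*21 = 0)
√(l + C) = √(0 + 107607/163801) = √(107607/163801) = √17626134207/163801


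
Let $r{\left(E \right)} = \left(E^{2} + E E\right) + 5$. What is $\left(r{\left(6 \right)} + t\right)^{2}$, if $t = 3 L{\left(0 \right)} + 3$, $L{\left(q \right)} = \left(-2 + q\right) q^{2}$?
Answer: $6400$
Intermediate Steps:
$r{\left(E \right)} = 5 + 2 E^{2}$ ($r{\left(E \right)} = \left(E^{2} + E^{2}\right) + 5 = 2 E^{2} + 5 = 5 + 2 E^{2}$)
$L{\left(q \right)} = q^{2} \left(-2 + q\right)$
$t = 3$ ($t = 3 \cdot 0^{2} \left(-2 + 0\right) + 3 = 3 \cdot 0 \left(-2\right) + 3 = 3 \cdot 0 + 3 = 0 + 3 = 3$)
$\left(r{\left(6 \right)} + t\right)^{2} = \left(\left(5 + 2 \cdot 6^{2}\right) + 3\right)^{2} = \left(\left(5 + 2 \cdot 36\right) + 3\right)^{2} = \left(\left(5 + 72\right) + 3\right)^{2} = \left(77 + 3\right)^{2} = 80^{2} = 6400$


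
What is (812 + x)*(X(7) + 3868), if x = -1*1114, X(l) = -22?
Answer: -1161492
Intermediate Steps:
x = -1114
(812 + x)*(X(7) + 3868) = (812 - 1114)*(-22 + 3868) = -302*3846 = -1161492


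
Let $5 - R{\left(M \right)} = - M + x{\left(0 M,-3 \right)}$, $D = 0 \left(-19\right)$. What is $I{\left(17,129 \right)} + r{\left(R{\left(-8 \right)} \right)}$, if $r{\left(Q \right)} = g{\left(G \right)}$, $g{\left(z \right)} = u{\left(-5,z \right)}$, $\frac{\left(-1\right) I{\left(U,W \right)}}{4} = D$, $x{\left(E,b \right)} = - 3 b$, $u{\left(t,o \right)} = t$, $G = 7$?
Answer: $-5$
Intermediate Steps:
$D = 0$
$I{\left(U,W \right)} = 0$ ($I{\left(U,W \right)} = \left(-4\right) 0 = 0$)
$R{\left(M \right)} = -4 + M$ ($R{\left(M \right)} = 5 - \left(- M - -9\right) = 5 - \left(- M + 9\right) = 5 - \left(9 - M\right) = 5 + \left(-9 + M\right) = -4 + M$)
$g{\left(z \right)} = -5$
$r{\left(Q \right)} = -5$
$I{\left(17,129 \right)} + r{\left(R{\left(-8 \right)} \right)} = 0 - 5 = -5$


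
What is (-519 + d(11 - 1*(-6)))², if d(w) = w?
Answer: 252004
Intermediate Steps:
(-519 + d(11 - 1*(-6)))² = (-519 + (11 - 1*(-6)))² = (-519 + (11 + 6))² = (-519 + 17)² = (-502)² = 252004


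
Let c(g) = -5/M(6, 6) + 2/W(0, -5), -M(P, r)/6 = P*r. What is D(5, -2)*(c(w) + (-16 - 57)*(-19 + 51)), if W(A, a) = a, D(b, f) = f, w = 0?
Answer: 2523287/540 ≈ 4672.8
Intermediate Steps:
M(P, r) = -6*P*r
c(g) = -407/1080 (c(g) = -5/((-6*6*6)) + 2/(-5) = -5/(-216) + 2*(-1/5) = -5*(-1/216) - 2/5 = 5/216 - 2/5 = -407/1080)
D(5, -2)*(c(w) + (-16 - 57)*(-19 + 51)) = -2*(-407/1080 + (-16 - 57)*(-19 + 51)) = -2*(-407/1080 - 73*32) = -2*(-407/1080 - 2336) = -2*(-2523287/1080) = 2523287/540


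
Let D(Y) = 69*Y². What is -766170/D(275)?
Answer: -51078/347875 ≈ -0.14683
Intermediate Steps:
-766170/D(275) = -766170/(69*275²) = -766170/(69*75625) = -766170/5218125 = -766170*1/5218125 = -51078/347875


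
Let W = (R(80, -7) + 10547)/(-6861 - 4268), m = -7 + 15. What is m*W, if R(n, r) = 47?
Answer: -84752/11129 ≈ -7.6154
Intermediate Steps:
m = 8
W = -10594/11129 (W = (47 + 10547)/(-6861 - 4268) = 10594/(-11129) = 10594*(-1/11129) = -10594/11129 ≈ -0.95193)
m*W = 8*(-10594/11129) = -84752/11129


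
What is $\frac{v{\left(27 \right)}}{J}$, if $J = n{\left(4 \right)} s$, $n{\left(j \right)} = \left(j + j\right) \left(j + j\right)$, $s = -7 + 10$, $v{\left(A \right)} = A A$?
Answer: $\frac{243}{64} \approx 3.7969$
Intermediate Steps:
$v{\left(A \right)} = A^{2}$
$s = 3$
$n{\left(j \right)} = 4 j^{2}$ ($n{\left(j \right)} = 2 j 2 j = 4 j^{2}$)
$J = 192$ ($J = 4 \cdot 4^{2} \cdot 3 = 4 \cdot 16 \cdot 3 = 64 \cdot 3 = 192$)
$\frac{v{\left(27 \right)}}{J} = \frac{27^{2}}{192} = 729 \cdot \frac{1}{192} = \frac{243}{64}$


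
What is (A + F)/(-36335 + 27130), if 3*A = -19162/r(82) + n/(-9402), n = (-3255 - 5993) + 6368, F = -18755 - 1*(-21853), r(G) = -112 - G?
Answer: -1427738693/4197452385 ≈ -0.34014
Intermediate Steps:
F = 3098 (F = -18755 + 21853 = 3098)
n = -2880 (n = -9248 + 6368 = -2880)
A = 15059987/455997 (A = (-19162/(-112 - 1*82) - 2880/(-9402))/3 = (-19162/(-112 - 82) - 2880*(-1/9402))/3 = (-19162/(-194) + 480/1567)/3 = (-19162*(-1/194) + 480/1567)/3 = (9581/97 + 480/1567)/3 = (⅓)*(15059987/151999) = 15059987/455997 ≈ 33.026)
(A + F)/(-36335 + 27130) = (15059987/455997 + 3098)/(-36335 + 27130) = (1427738693/455997)/(-9205) = (1427738693/455997)*(-1/9205) = -1427738693/4197452385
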